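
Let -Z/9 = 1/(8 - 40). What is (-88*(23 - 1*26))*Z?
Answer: 297/4 ≈ 74.250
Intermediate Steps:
Z = 9/32 (Z = -9/(8 - 40) = -9/(-32) = -9*(-1/32) = 9/32 ≈ 0.28125)
(-88*(23 - 1*26))*Z = -88*(23 - 1*26)*(9/32) = -88*(23 - 26)*(9/32) = -88*(-3)*(9/32) = 264*(9/32) = 297/4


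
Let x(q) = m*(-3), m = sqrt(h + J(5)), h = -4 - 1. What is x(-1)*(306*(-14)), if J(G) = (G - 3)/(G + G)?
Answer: 25704*I*sqrt(30)/5 ≈ 28157.0*I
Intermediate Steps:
h = -5
J(G) = (-3 + G)/(2*G) (J(G) = (-3 + G)/((2*G)) = (-3 + G)*(1/(2*G)) = (-3 + G)/(2*G))
m = 2*I*sqrt(30)/5 (m = sqrt(-5 + (1/2)*(-3 + 5)/5) = sqrt(-5 + (1/2)*(1/5)*2) = sqrt(-5 + 1/5) = sqrt(-24/5) = 2*I*sqrt(30)/5 ≈ 2.1909*I)
x(q) = -6*I*sqrt(30)/5 (x(q) = (2*I*sqrt(30)/5)*(-3) = -6*I*sqrt(30)/5)
x(-1)*(306*(-14)) = (-6*I*sqrt(30)/5)*(306*(-14)) = -6*I*sqrt(30)/5*(-4284) = 25704*I*sqrt(30)/5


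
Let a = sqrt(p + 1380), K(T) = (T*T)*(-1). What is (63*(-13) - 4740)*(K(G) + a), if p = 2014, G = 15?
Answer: 1250775 - 5559*sqrt(3394) ≈ 9.2692e+5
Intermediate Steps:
K(T) = -T**2 (K(T) = T**2*(-1) = -T**2)
a = sqrt(3394) (a = sqrt(2014 + 1380) = sqrt(3394) ≈ 58.258)
(63*(-13) - 4740)*(K(G) + a) = (63*(-13) - 4740)*(-1*15**2 + sqrt(3394)) = (-819 - 4740)*(-1*225 + sqrt(3394)) = -5559*(-225 + sqrt(3394)) = 1250775 - 5559*sqrt(3394)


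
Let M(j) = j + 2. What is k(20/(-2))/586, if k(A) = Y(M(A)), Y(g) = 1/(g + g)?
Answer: -1/9376 ≈ -0.00010666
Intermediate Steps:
M(j) = 2 + j
Y(g) = 1/(2*g)
k(A) = 1/(2*(2 + A))
k(20/(-2))/586 = (1/(2*(2 + 20/(-2))))/586 = (1/(2*(2 + 20*(-½))))*(1/586) = (1/(2*(2 - 10)))*(1/586) = ((½)/(-8))*(1/586) = ((½)*(-⅛))*(1/586) = -1/16*1/586 = -1/9376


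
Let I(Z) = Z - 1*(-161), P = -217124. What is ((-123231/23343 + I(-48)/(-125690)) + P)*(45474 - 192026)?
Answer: 15560239879185888068/488996945 ≈ 3.1821e+10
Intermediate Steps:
I(Z) = 161 + Z (I(Z) = Z + 161 = 161 + Z)
((-123231/23343 + I(-48)/(-125690)) + P)*(45474 - 192026) = ((-123231/23343 + (161 - 48)/(-125690)) - 217124)*(45474 - 192026) = ((-123231*1/23343 + 113*(-1/125690)) - 217124)*(-146552) = ((-41077/7781 - 113/125690) - 217124)*(-146552) = (-5163847383/977993890 - 217124)*(-146552) = -212351109219743/977993890*(-146552) = 15560239879185888068/488996945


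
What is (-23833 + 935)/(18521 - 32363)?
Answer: 11449/6921 ≈ 1.6542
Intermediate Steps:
(-23833 + 935)/(18521 - 32363) = -22898/(-13842) = -22898*(-1/13842) = 11449/6921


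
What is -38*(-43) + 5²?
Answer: 1659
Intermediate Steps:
-38*(-43) + 5² = 1634 + 25 = 1659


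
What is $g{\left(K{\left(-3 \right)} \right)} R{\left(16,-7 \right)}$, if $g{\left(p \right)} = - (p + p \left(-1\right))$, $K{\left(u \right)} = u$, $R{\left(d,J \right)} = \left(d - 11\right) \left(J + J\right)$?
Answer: $0$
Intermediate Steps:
$R{\left(d,J \right)} = 2 J \left(-11 + d\right)$ ($R{\left(d,J \right)} = \left(-11 + d\right) 2 J = 2 J \left(-11 + d\right)$)
$g{\left(p \right)} = 0$ ($g{\left(p \right)} = - (p - p) = \left(-1\right) 0 = 0$)
$g{\left(K{\left(-3 \right)} \right)} R{\left(16,-7 \right)} = 0 \cdot 2 \left(-7\right) \left(-11 + 16\right) = 0 \cdot 2 \left(-7\right) 5 = 0 \left(-70\right) = 0$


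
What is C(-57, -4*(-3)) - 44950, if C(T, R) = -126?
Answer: -45076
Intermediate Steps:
C(-57, -4*(-3)) - 44950 = -126 - 44950 = -45076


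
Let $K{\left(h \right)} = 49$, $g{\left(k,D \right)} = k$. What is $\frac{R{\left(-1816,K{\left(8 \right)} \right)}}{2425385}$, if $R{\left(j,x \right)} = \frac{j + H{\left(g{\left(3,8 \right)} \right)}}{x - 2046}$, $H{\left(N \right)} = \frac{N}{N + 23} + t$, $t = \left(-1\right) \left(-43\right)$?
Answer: $\frac{9219}{25186167994} \approx 3.6603 \cdot 10^{-7}$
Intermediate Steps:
$t = 43$
$H{\left(N \right)} = 43 + \frac{N}{23 + N}$ ($H{\left(N \right)} = \frac{N}{N + 23} + 43 = \frac{N}{23 + N} + 43 = 43 + \frac{N}{23 + N}$)
$R{\left(j,x \right)} = \frac{\frac{1121}{26} + j}{-2046 + x}$ ($R{\left(j,x \right)} = \frac{j + \frac{989 + 44 \cdot 3}{23 + 3}}{x - 2046} = \frac{j + \frac{989 + 132}{26}}{-2046 + x} = \frac{j + \frac{1}{26} \cdot 1121}{-2046 + x} = \frac{j + \frac{1121}{26}}{-2046 + x} = \frac{\frac{1121}{26} + j}{-2046 + x}$)
$\frac{R{\left(-1816,K{\left(8 \right)} \right)}}{2425385} = \frac{\frac{1}{-2046 + 49} \left(\frac{1121}{26} - 1816\right)}{2425385} = \frac{1}{-1997} \left(- \frac{46095}{26}\right) \frac{1}{2425385} = \left(- \frac{1}{1997}\right) \left(- \frac{46095}{26}\right) \frac{1}{2425385} = \frac{46095}{51922} \cdot \frac{1}{2425385} = \frac{9219}{25186167994}$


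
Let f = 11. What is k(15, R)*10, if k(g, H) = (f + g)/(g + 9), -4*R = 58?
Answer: 65/6 ≈ 10.833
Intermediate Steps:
R = -29/2 (R = -1/4*58 = -29/2 ≈ -14.500)
k(g, H) = (11 + g)/(9 + g) (k(g, H) = (11 + g)/(g + 9) = (11 + g)/(9 + g))
k(15, R)*10 = ((11 + 15)/(9 + 15))*10 = (26/24)*10 = ((1/24)*26)*10 = (13/12)*10 = 65/6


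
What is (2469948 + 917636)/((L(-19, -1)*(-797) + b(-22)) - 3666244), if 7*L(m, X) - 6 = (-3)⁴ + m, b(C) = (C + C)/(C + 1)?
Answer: -17784816/19288417 ≈ -0.92205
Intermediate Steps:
b(C) = 2*C/(1 + C) (b(C) = (2*C)/(1 + C) = 2*C/(1 + C))
L(m, X) = 87/7 + m/7 (L(m, X) = 6/7 + ((-3)⁴ + m)/7 = 6/7 + (81 + m)/7 = 6/7 + (81/7 + m/7) = 87/7 + m/7)
(2469948 + 917636)/((L(-19, -1)*(-797) + b(-22)) - 3666244) = (2469948 + 917636)/(((87/7 + (⅐)*(-19))*(-797) + 2*(-22)/(1 - 22)) - 3666244) = 3387584/(((87/7 - 19/7)*(-797) + 2*(-22)/(-21)) - 3666244) = 3387584/(((68/7)*(-797) + 2*(-22)*(-1/21)) - 3666244) = 3387584/((-54196/7 + 44/21) - 3666244) = 3387584/(-162544/21 - 3666244) = 3387584/(-77153668/21) = 3387584*(-21/77153668) = -17784816/19288417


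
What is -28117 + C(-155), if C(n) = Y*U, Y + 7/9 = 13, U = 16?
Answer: -251293/9 ≈ -27921.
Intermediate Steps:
Y = 110/9 (Y = -7/9 + 13 = 110/9 ≈ 12.222)
C(n) = 1760/9 (C(n) = (110/9)*16 = 1760/9)
-28117 + C(-155) = -28117 + 1760/9 = -251293/9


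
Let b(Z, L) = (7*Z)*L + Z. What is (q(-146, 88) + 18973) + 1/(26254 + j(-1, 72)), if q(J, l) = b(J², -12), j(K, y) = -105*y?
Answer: -32719266969/18694 ≈ -1.7503e+6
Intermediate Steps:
b(Z, L) = Z + 7*L*Z (b(Z, L) = 7*L*Z + Z = Z + 7*L*Z)
q(J, l) = -83*J² (q(J, l) = J²*(1 + 7*(-12)) = J²*(1 - 84) = J²*(-83) = -83*J²)
(q(-146, 88) + 18973) + 1/(26254 + j(-1, 72)) = (-83*(-146)² + 18973) + 1/(26254 - 105*72) = (-83*21316 + 18973) + 1/(26254 - 7560) = (-1769228 + 18973) + 1/18694 = -1750255 + 1/18694 = -32719266969/18694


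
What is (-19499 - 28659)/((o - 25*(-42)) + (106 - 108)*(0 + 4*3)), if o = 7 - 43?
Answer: -2189/45 ≈ -48.644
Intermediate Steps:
o = -36
(-19499 - 28659)/((o - 25*(-42)) + (106 - 108)*(0 + 4*3)) = (-19499 - 28659)/((-36 - 25*(-42)) + (106 - 108)*(0 + 4*3)) = -48158/((-36 + 1050) - 2*(0 + 12)) = -48158/(1014 - 2*12) = -48158/(1014 - 24) = -48158/990 = -48158*1/990 = -2189/45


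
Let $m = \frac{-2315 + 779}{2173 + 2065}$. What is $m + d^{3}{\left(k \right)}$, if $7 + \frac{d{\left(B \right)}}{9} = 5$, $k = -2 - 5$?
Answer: $- \frac{12358776}{2119} \approx -5832.4$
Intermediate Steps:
$k = -7$
$d{\left(B \right)} = -18$ ($d{\left(B \right)} = -63 + 9 \cdot 5 = -63 + 45 = -18$)
$m = - \frac{768}{2119}$ ($m = - \frac{1536}{4238} = \left(-1536\right) \frac{1}{4238} = - \frac{768}{2119} \approx -0.36244$)
$m + d^{3}{\left(k \right)} = - \frac{768}{2119} + \left(-18\right)^{3} = - \frac{768}{2119} - 5832 = - \frac{12358776}{2119}$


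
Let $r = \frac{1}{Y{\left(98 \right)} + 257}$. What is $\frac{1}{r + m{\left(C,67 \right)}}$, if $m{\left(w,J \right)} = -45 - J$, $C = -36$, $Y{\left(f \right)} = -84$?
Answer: $- \frac{173}{19375} \approx -0.008929$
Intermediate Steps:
$r = \frac{1}{173}$ ($r = \frac{1}{-84 + 257} = \frac{1}{173} \approx 0.0057803$)
$\frac{1}{r + m{\left(C,67 \right)}} = \frac{1}{\frac{1}{173} - 112} = \frac{1}{- \frac{19375}{173}} = - \frac{173}{19375}$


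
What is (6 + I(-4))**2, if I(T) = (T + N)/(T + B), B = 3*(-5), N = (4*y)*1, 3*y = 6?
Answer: 12100/361 ≈ 33.518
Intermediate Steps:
y = 2 (y = (1/3)*6 = 2)
N = 8 (N = (4*2)*1 = 8*1 = 8)
B = -15
I(T) = (8 + T)/(-15 + T) (I(T) = (T + 8)/(T - 15) = (8 + T)/(-15 + T))
(6 + I(-4))**2 = (6 + (8 - 4)/(-15 - 4))**2 = (6 + 4/(-19))**2 = (6 - 1/19*4)**2 = (6 - 4/19)**2 = (110/19)**2 = 12100/361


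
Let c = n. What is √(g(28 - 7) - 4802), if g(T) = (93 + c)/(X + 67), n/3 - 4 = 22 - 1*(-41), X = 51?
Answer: 7*I*√340961/59 ≈ 69.278*I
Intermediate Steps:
n = 201 (n = 12 + 3*(22 - 1*(-41)) = 12 + 3*(22 + 41) = 12 + 3*63 = 12 + 189 = 201)
c = 201
g(T) = 147/59 (g(T) = (93 + 201)/(51 + 67) = 294/118 = 294*(1/118) = 147/59)
√(g(28 - 7) - 4802) = √(147/59 - 4802) = √(-283171/59) = 7*I*√340961/59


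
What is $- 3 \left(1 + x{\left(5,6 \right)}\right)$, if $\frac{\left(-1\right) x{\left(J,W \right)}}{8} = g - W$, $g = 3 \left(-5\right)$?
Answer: $-507$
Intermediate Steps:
$g = -15$
$x{\left(J,W \right)} = 120 + 8 W$ ($x{\left(J,W \right)} = - 8 \left(-15 - W\right) = 120 + 8 W$)
$- 3 \left(1 + x{\left(5,6 \right)}\right) = - 3 \left(1 + \left(120 + 8 \cdot 6\right)\right) = - 3 \left(1 + \left(120 + 48\right)\right) = - 3 \left(1 + 168\right) = \left(-3\right) 169 = -507$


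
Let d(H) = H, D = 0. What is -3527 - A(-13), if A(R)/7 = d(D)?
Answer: -3527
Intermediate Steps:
A(R) = 0 (A(R) = 7*0 = 0)
-3527 - A(-13) = -3527 - 1*0 = -3527 + 0 = -3527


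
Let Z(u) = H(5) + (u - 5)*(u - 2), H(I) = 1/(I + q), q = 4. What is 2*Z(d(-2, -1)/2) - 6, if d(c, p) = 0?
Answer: 128/9 ≈ 14.222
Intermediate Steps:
H(I) = 1/(4 + I) (H(I) = 1/(I + 4) = 1/(4 + I))
Z(u) = ⅑ + (-5 + u)*(-2 + u) (Z(u) = 1/(4 + 5) + (u - 5)*(u - 2) = 1/9 + (-5 + u)*(-2 + u) = ⅑ + (-5 + u)*(-2 + u))
2*Z(d(-2, -1)/2) - 6 = 2*(91/9 + (0/2)² - 0/2) - 6 = 2*(91/9 + (0*(½))² - 0/2) - 6 = 2*(91/9 + 0² - 7*0) - 6 = 2*(91/9 + 0 + 0) - 6 = 2*(91/9) - 6 = 182/9 - 6 = 128/9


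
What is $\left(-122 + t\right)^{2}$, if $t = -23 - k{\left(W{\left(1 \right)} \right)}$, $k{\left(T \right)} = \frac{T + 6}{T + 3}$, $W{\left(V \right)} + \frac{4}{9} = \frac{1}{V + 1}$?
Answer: $\frac{65351056}{3025} \approx 21604.0$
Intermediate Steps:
$W{\left(V \right)} = - \frac{4}{9} + \frac{1}{1 + V}$ ($W{\left(V \right)} = - \frac{4}{9} + \frac{1}{V + 1} = - \frac{4}{9} + \frac{1}{1 + V}$)
$k{\left(T \right)} = \frac{6 + T}{3 + T}$
$t = - \frac{1374}{55}$ ($t = -23 - \frac{6 + \frac{5 - 4}{9 \left(1 + 1\right)}}{3 + \frac{5 - 4}{9 \left(1 + 1\right)}} = -23 - \frac{6 + \frac{5 - 4}{9 \cdot 2}}{3 + \frac{5 - 4}{9 \cdot 2}} = -23 - \frac{6 + \frac{1}{9} \cdot \frac{1}{2} \cdot 1}{3 + \frac{1}{9} \cdot \frac{1}{2} \cdot 1} = -23 - \frac{6 + \frac{1}{18}}{3 + \frac{1}{18}} = -23 - \frac{1}{\frac{55}{18}} \cdot \frac{109}{18} = -23 - \frac{18}{55} \cdot \frac{109}{18} = -23 - \frac{109}{55} = - \frac{1374}{55} \approx -24.982$)
$\left(-122 + t\right)^{2} = \left(-122 - \frac{1374}{55}\right)^{2} = \left(- \frac{8084}{55}\right)^{2} = \frac{65351056}{3025}$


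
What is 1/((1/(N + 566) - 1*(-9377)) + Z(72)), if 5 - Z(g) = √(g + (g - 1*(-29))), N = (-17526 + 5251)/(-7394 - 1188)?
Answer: 222483396357958992/2087335514223435495619 + 23713851477969*√173/2087335514223435495619 ≈ 0.00010674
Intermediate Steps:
N = 12275/8582 (N = -12275/(-8582) = -12275*(-1/8582) = 12275/8582 ≈ 1.4303)
Z(g) = 5 - √(29 + 2*g) (Z(g) = 5 - √(g + (g - 1*(-29))) = 5 - √(g + (g + 29)) = 5 - √(g + (29 + g)) = 5 - √(29 + 2*g))
1/((1/(N + 566) - 1*(-9377)) + Z(72)) = 1/((1/(12275/8582 + 566) - 1*(-9377)) + (5 - √(29 + 2*72))) = 1/((1/(4869687/8582) + 9377) + (5 - √(29 + 144))) = 1/((8582/4869687 + 9377) + (5 - √173)) = 1/(45663063581/4869687 + (5 - √173)) = 1/(45687412016/4869687 - √173)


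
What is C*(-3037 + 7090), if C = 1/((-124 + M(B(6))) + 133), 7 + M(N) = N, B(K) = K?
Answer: 4053/8 ≈ 506.63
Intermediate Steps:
M(N) = -7 + N
C = 1/8 (C = 1/((-124 + (-7 + 6)) + 133) = 1/((-124 - 1) + 133) = 1/(-125 + 133) = 1/8 ≈ 0.12500)
C*(-3037 + 7090) = (-3037 + 7090)/8 = (1/8)*4053 = 4053/8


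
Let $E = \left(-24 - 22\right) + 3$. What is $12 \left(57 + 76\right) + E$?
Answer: $1553$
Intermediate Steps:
$E = -43$ ($E = \left(-24 - 22\right) + 3 = -46 + 3 = -43$)
$12 \left(57 + 76\right) + E = 12 \left(57 + 76\right) - 43 = 12 \cdot 133 - 43 = 1596 - 43 = 1553$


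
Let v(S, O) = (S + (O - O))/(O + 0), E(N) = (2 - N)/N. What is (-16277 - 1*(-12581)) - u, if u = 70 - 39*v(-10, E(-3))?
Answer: -3532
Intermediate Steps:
E(N) = (2 - N)/N
v(S, O) = S/O (v(S, O) = (S + 0)/O = S/O)
u = -164 (u = 70 - (-390)/((2 - 1*(-3))/(-3)) = 70 - (-390)/((-(2 + 3)/3)) = 70 - (-390)/((-⅓*5)) = 70 - (-390)/(-5/3) = 70 - (-390)*(-3)/5 = 70 - 39*6 = 70 - 234 = -164)
(-16277 - 1*(-12581)) - u = (-16277 - 1*(-12581)) - 1*(-164) = (-16277 + 12581) + 164 = -3696 + 164 = -3532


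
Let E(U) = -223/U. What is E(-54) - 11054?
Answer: -596693/54 ≈ -11050.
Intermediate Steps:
E(-54) - 11054 = -223/(-54) - 11054 = -223*(-1/54) - 11054 = 223/54 - 11054 = -596693/54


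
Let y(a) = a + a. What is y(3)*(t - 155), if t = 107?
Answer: -288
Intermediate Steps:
y(a) = 2*a
y(3)*(t - 155) = (2*3)*(107 - 155) = 6*(-48) = -288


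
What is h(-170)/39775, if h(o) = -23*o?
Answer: 782/7955 ≈ 0.098303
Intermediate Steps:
h(-170)/39775 = -23*(-170)/39775 = 3910*(1/39775) = 782/7955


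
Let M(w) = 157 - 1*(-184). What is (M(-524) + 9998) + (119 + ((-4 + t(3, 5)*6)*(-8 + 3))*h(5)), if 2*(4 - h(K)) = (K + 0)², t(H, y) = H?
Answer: 11053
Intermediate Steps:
M(w) = 341 (M(w) = 157 + 184 = 341)
h(K) = 4 - K²/2 (h(K) = 4 - (K + 0)²/2 = 4 - K²/2)
(M(-524) + 9998) + (119 + ((-4 + t(3, 5)*6)*(-8 + 3))*h(5)) = (341 + 9998) + (119 + ((-4 + 3*6)*(-8 + 3))*(4 - ½*5²)) = 10339 + (119 + ((-4 + 18)*(-5))*(4 - ½*25)) = 10339 + (119 + (14*(-5))*(4 - 25/2)) = 10339 + (119 - 70*(-17/2)) = 10339 + (119 + 595) = 10339 + 714 = 11053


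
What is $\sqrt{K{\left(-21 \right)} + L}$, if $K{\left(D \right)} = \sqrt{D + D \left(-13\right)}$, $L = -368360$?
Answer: $\sqrt{-368360 + 6 \sqrt{7}} \approx 606.91 i$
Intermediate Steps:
$K{\left(D \right)} = 2 \sqrt{3} \sqrt{- D}$ ($K{\left(D \right)} = \sqrt{D - 13 D} = \sqrt{- 12 D} = 2 \sqrt{3} \sqrt{- D}$)
$\sqrt{K{\left(-21 \right)} + L} = \sqrt{2 \sqrt{3} \sqrt{\left(-1\right) \left(-21\right)} - 368360} = \sqrt{2 \sqrt{3} \sqrt{21} - 368360} = \sqrt{6 \sqrt{7} - 368360} = \sqrt{-368360 + 6 \sqrt{7}}$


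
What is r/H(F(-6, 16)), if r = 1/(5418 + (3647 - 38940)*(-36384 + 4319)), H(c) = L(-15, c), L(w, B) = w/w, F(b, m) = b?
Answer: 1/1131675463 ≈ 8.8365e-10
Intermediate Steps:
L(w, B) = 1
H(c) = 1
r = 1/1131675463 (r = 1/(5418 - 35293*(-32065)) = 1/(5418 + 1131670045) = 1/1131675463 ≈ 8.8365e-10)
r/H(F(-6, 16)) = (1/1131675463)/1 = (1/1131675463)*1 = 1/1131675463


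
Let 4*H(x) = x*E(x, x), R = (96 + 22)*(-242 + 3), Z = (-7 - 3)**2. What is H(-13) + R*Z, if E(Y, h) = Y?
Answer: -11280631/4 ≈ -2.8202e+6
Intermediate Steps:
Z = 100 (Z = (-10)**2 = 100)
R = -28202 (R = 118*(-239) = -28202)
H(x) = x**2/4 (H(x) = (x*x)/4 = x**2/4)
H(-13) + R*Z = (1/4)*(-13)**2 - 28202*100 = (1/4)*169 - 2820200 = 169/4 - 2820200 = -11280631/4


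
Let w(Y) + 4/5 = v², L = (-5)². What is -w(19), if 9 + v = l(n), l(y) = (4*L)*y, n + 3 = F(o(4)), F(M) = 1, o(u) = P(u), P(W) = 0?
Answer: -218401/5 ≈ -43680.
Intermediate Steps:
o(u) = 0
L = 25
n = -2 (n = -3 + 1 = -2)
l(y) = 100*y (l(y) = (4*25)*y = 100*y)
v = -209 (v = -9 + 100*(-2) = -9 - 200 = -209)
w(Y) = 218401/5 (w(Y) = -⅘ + (-209)² = -⅘ + 43681 = 218401/5)
-w(19) = -1*218401/5 = -218401/5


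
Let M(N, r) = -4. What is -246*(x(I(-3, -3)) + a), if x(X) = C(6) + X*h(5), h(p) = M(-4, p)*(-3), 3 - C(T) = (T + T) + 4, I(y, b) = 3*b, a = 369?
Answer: -61008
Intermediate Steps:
C(T) = -1 - 2*T (C(T) = 3 - ((T + T) + 4) = 3 - (2*T + 4) = 3 - (4 + 2*T) = 3 + (-4 - 2*T) = -1 - 2*T)
h(p) = 12 (h(p) = -4*(-3) = 12)
x(X) = -13 + 12*X (x(X) = (-1 - 2*6) + X*12 = (-1 - 12) + 12*X = -13 + 12*X)
-246*(x(I(-3, -3)) + a) = -246*((-13 + 12*(3*(-3))) + 369) = -246*((-13 + 12*(-9)) + 369) = -246*((-13 - 108) + 369) = -246*(-121 + 369) = -246*248 = -61008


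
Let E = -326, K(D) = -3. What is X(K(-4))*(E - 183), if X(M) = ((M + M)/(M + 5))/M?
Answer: -509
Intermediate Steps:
X(M) = 2/(5 + M) (X(M) = ((2*M)/(5 + M))/M = (2*M/(5 + M))/M = 2/(5 + M))
X(K(-4))*(E - 183) = (2/(5 - 3))*(-326 - 183) = (2/2)*(-509) = (2*(½))*(-509) = 1*(-509) = -509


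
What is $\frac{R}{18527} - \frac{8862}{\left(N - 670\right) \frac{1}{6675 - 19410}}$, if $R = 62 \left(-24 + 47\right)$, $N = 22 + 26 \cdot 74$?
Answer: $\frac{1045457009483}{11820226} \approx 88447.0$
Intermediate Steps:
$N = 1946$ ($N = 22 + 1924 = 1946$)
$R = 1426$ ($R = 62 \cdot 23 = 1426$)
$\frac{R}{18527} - \frac{8862}{\left(N - 670\right) \frac{1}{6675 - 19410}} = \frac{1426}{18527} - \frac{8862}{\left(1946 - 670\right) \frac{1}{6675 - 19410}} = 1426 \cdot \frac{1}{18527} - \frac{8862}{1276 \frac{1}{-12735}} = \frac{1426}{18527} - \frac{8862}{1276 \left(- \frac{1}{12735}\right)} = \frac{1426}{18527} - \frac{8862}{- \frac{1276}{12735}} = \frac{1426}{18527} - - \frac{56428785}{638} = \frac{1426}{18527} + \frac{56428785}{638} = \frac{1045457009483}{11820226}$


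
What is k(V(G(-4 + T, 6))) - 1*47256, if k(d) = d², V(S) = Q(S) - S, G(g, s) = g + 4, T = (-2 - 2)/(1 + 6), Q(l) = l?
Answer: -47256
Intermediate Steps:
T = -4/7 ≈ -0.57143
G(g, s) = 4 + g
V(S) = 0 (V(S) = S - S = 0)
k(V(G(-4 + T, 6))) - 1*47256 = 0² - 1*47256 = 0 - 47256 = -47256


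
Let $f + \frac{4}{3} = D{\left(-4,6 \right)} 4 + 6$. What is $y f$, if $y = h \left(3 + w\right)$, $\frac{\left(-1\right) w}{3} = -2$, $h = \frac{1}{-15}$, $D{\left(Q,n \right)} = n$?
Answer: $- \frac{86}{5} \approx -17.2$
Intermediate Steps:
$h = - \frac{1}{15} \approx -0.066667$
$w = 6$ ($w = \left(-3\right) \left(-2\right) = 6$)
$y = - \frac{3}{5}$ ($y = - \frac{3 + 6}{15} = \left(- \frac{1}{15}\right) 9 = - \frac{3}{5} \approx -0.6$)
$f = \frac{86}{3}$ ($f = - \frac{4}{3} + \left(6 \cdot 4 + 6\right) = - \frac{4}{3} + \left(24 + 6\right) = - \frac{4}{3} + 30 = \frac{86}{3} \approx 28.667$)
$y f = \left(- \frac{3}{5}\right) \frac{86}{3} = - \frac{86}{5}$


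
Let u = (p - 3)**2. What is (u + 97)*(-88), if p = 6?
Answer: -9328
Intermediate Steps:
u = 9 (u = (6 - 3)**2 = 3**2 = 9)
(u + 97)*(-88) = (9 + 97)*(-88) = 106*(-88) = -9328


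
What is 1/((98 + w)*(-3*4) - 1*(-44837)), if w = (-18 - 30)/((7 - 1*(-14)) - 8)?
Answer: 13/568169 ≈ 2.2881e-5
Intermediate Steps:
w = -48/13 (w = -48/((7 + 14) - 8) = -48/(21 - 8) = -48/13 ≈ -3.6923)
1/((98 + w)*(-3*4) - 1*(-44837)) = 1/((98 - 48/13)*(-3*4) - 1*(-44837)) = 1/((1226/13)*(-12) + 44837) = 1/(-14712/13 + 44837) = 1/(568169/13) = 13/568169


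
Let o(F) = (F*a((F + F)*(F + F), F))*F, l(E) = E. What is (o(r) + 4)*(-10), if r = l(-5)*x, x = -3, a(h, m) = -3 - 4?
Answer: 15710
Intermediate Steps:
a(h, m) = -7
r = 15 (r = -5*(-3) = 15)
o(F) = -7*F**2 (o(F) = (F*(-7))*F = (-7*F)*F = -7*F**2)
(o(r) + 4)*(-10) = (-7*15**2 + 4)*(-10) = (-7*225 + 4)*(-10) = (-1575 + 4)*(-10) = -1571*(-10) = 15710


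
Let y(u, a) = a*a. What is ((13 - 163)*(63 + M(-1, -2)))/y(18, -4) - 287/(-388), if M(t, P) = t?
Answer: -112619/194 ≈ -580.51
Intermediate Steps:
y(u, a) = a²
((13 - 163)*(63 + M(-1, -2)))/y(18, -4) - 287/(-388) = ((13 - 163)*(63 - 1))/((-4)²) - 287/(-388) = -150*62/16 - 287*(-1/388) = -9300*1/16 + 287/388 = -2325/4 + 287/388 = -112619/194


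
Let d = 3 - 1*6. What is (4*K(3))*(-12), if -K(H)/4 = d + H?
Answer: 0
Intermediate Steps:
d = -3 (d = 3 - 6 = -3)
K(H) = 12 - 4*H (K(H) = -4*(-3 + H) = 12 - 4*H)
(4*K(3))*(-12) = (4*(12 - 4*3))*(-12) = (4*(12 - 12))*(-12) = (4*0)*(-12) = 0*(-12) = 0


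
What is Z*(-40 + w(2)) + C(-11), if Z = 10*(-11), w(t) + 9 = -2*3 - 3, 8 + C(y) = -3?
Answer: 6369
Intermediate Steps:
C(y) = -11 (C(y) = -8 - 3 = -11)
w(t) = -18 (w(t) = -9 + (-2*3 - 3) = -9 + (-6 - 3) = -9 - 9 = -18)
Z = -110
Z*(-40 + w(2)) + C(-11) = -110*(-40 - 18) - 11 = -110*(-58) - 11 = 6380 - 11 = 6369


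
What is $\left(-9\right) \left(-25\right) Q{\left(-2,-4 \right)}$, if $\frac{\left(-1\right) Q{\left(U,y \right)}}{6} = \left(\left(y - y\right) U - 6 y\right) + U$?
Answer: $-29700$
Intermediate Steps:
$Q{\left(U,y \right)} = - 6 U + 36 y$ ($Q{\left(U,y \right)} = - 6 \left(\left(\left(y - y\right) U - 6 y\right) + U\right) = - 6 \left(\left(0 U - 6 y\right) + U\right) = - 6 \left(\left(0 - 6 y\right) + U\right) = - 6 \left(- 6 y + U\right) = - 6 \left(U - 6 y\right) = - 6 U + 36 y$)
$\left(-9\right) \left(-25\right) Q{\left(-2,-4 \right)} = \left(-9\right) \left(-25\right) \left(\left(-6\right) \left(-2\right) + 36 \left(-4\right)\right) = 225 \left(12 - 144\right) = 225 \left(-132\right) = -29700$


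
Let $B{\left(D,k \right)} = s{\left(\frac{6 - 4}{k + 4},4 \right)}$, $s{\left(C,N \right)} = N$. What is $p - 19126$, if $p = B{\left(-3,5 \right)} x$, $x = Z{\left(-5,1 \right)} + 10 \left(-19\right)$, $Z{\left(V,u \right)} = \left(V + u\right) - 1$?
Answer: $-19906$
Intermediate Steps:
$Z{\left(V,u \right)} = -1 + V + u$
$B{\left(D,k \right)} = 4$
$x = -195$ ($x = \left(-1 - 5 + 1\right) + 10 \left(-19\right) = -5 - 190 = -195$)
$p = -780$ ($p = 4 \left(-195\right) = -780$)
$p - 19126 = -780 - 19126 = -19906$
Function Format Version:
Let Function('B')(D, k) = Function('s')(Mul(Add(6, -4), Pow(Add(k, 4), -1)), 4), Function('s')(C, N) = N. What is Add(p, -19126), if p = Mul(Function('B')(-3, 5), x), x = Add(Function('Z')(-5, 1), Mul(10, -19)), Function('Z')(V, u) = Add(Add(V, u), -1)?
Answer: -19906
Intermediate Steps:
Function('Z')(V, u) = Add(-1, V, u)
Function('B')(D, k) = 4
x = -195 (x = Add(Add(-1, -5, 1), Mul(10, -19)) = Add(-5, -190) = -195)
p = -780 (p = Mul(4, -195) = -780)
Add(p, -19126) = Add(-780, -19126) = -19906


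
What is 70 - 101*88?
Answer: -8818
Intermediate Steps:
70 - 101*88 = 70 - 8888 = -8818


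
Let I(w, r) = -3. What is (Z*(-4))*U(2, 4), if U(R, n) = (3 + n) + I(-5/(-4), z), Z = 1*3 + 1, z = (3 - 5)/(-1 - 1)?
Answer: -64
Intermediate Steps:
z = 1 (z = -2/(-2) = -2*(-½) = 1)
Z = 4 (Z = 3 + 1 = 4)
U(R, n) = n (U(R, n) = (3 + n) - 3 = n)
(Z*(-4))*U(2, 4) = (4*(-4))*4 = -16*4 = -64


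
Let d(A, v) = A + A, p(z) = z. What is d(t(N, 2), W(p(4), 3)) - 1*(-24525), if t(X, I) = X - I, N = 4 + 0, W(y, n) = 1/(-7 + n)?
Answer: 24529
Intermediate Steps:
N = 4
d(A, v) = 2*A
d(t(N, 2), W(p(4), 3)) - 1*(-24525) = 2*(4 - 1*2) - 1*(-24525) = 2*(4 - 2) + 24525 = 2*2 + 24525 = 4 + 24525 = 24529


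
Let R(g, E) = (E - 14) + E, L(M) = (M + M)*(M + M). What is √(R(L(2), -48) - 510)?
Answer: 2*I*√155 ≈ 24.9*I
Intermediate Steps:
L(M) = 4*M² (L(M) = (2*M)*(2*M) = 4*M²)
R(g, E) = -14 + 2*E (R(g, E) = (-14 + E) + E = -14 + 2*E)
√(R(L(2), -48) - 510) = √((-14 + 2*(-48)) - 510) = √((-14 - 96) - 510) = √(-110 - 510) = √(-620) = 2*I*√155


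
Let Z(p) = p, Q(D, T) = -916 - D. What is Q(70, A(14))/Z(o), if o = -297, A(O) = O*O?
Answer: 986/297 ≈ 3.3199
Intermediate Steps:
A(O) = O²
Q(70, A(14))/Z(o) = (-916 - 1*70)/(-297) = (-916 - 70)*(-1/297) = -986*(-1/297) = 986/297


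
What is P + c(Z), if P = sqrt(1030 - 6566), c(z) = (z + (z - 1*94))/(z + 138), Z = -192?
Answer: 239/27 + 4*I*sqrt(346) ≈ 8.8519 + 74.404*I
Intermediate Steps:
c(z) = (-94 + 2*z)/(138 + z) (c(z) = (z + (z - 94))/(138 + z) = (z + (-94 + z))/(138 + z) = (-94 + 2*z)/(138 + z))
P = 4*I*sqrt(346) (P = sqrt(-5536) = 4*I*sqrt(346) ≈ 74.404*I)
P + c(Z) = 4*I*sqrt(346) + 2*(-47 - 192)/(138 - 192) = 4*I*sqrt(346) + 2*(-239)/(-54) = 4*I*sqrt(346) + 2*(-1/54)*(-239) = 4*I*sqrt(346) + 239/27 = 239/27 + 4*I*sqrt(346)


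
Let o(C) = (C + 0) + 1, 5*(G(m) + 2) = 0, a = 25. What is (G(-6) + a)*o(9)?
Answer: 230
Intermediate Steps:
G(m) = -2 (G(m) = -2 + (1/5)*0 = -2 + 0 = -2)
o(C) = 1 + C (o(C) = C + 1 = 1 + C)
(G(-6) + a)*o(9) = (-2 + 25)*(1 + 9) = 23*10 = 230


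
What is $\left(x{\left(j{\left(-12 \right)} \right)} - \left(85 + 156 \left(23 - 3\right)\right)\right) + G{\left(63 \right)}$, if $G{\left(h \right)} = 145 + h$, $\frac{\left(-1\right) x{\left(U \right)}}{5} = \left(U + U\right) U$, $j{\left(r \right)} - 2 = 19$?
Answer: $-7407$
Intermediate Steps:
$j{\left(r \right)} = 21$ ($j{\left(r \right)} = 2 + 19 = 21$)
$x{\left(U \right)} = - 10 U^{2}$ ($x{\left(U \right)} = - 5 \left(U + U\right) U = - 5 \cdot 2 U U = - 5 \cdot 2 U^{2} = - 10 U^{2}$)
$\left(x{\left(j{\left(-12 \right)} \right)} - \left(85 + 156 \left(23 - 3\right)\right)\right) + G{\left(63 \right)} = \left(- 10 \cdot 21^{2} - \left(85 + 156 \left(23 - 3\right)\right)\right) + \left(145 + 63\right) = \left(\left(-10\right) 441 - \left(85 + 156 \left(23 - 3\right)\right)\right) + 208 = \left(-4410 - 3205\right) + 208 = -7615 + 208 = -7407$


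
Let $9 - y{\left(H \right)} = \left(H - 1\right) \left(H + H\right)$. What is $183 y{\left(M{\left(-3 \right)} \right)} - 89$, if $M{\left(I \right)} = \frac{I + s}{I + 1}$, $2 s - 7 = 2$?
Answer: $\frac{8621}{8} \approx 1077.6$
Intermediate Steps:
$s = \frac{9}{2}$ ($s = \frac{7}{2} + \frac{1}{2} \cdot 2 = \frac{7}{2} + 1 = \frac{9}{2} \approx 4.5$)
$M{\left(I \right)} = \frac{\frac{9}{2} + I}{1 + I}$ ($M{\left(I \right)} = \frac{I + \frac{9}{2}}{I + 1} = \frac{\frac{9}{2} + I}{1 + I}$)
$y{\left(H \right)} = 9 - 2 H \left(-1 + H\right)$ ($y{\left(H \right)} = 9 - \left(H - 1\right) \left(H + H\right) = 9 - \left(-1 + H\right) 2 H = 9 - 2 H \left(-1 + H\right)$)
$183 y{\left(M{\left(-3 \right)} \right)} - 89 = 183 \left(9 - 2 \left(\frac{\frac{9}{2} - 3}{1 - 3}\right)^{2} + 2 \frac{\frac{9}{2} - 3}{1 - 3}\right) - 89 = 183 \left(9 - 2 \left(\frac{1}{-2} \cdot \frac{3}{2}\right)^{2} + 2 \frac{1}{-2} \cdot \frac{3}{2}\right) - 89 = 183 \left(9 - 2 \left(\left(- \frac{1}{2}\right) \frac{3}{2}\right)^{2} + 2 \left(\left(- \frac{1}{2}\right) \frac{3}{2}\right)\right) - 89 = 183 \left(9 - 2 \left(- \frac{3}{4}\right)^{2} + 2 \left(- \frac{3}{4}\right)\right) - 89 = 183 \left(9 - \frac{9}{8} - \frac{3}{2}\right) - 89 = 183 \cdot \frac{51}{8} - 89 = \frac{9333}{8} - 89 = \frac{8621}{8}$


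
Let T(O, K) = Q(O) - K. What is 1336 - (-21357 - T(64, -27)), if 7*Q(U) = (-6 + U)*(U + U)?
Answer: 166464/7 ≈ 23781.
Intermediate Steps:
Q(U) = 2*U*(-6 + U)/7 (Q(U) = ((-6 + U)*(U + U))/7 = ((-6 + U)*(2*U))/7 = (2*U*(-6 + U))/7 = 2*U*(-6 + U)/7)
T(O, K) = -K + 2*O*(-6 + O)/7 (T(O, K) = 2*O*(-6 + O)/7 - K = -K + 2*O*(-6 + O)/7)
1336 - (-21357 - T(64, -27)) = 1336 - (-21357 - (-1*(-27) + (2/7)*64*(-6 + 64))) = 1336 - (-21357 - (27 + (2/7)*64*58)) = 1336 - (-21357 - (27 + 7424/7)) = 1336 - (-21357 - 1*7613/7) = 1336 - (-21357 - 7613/7) = 1336 - 1*(-157112/7) = 1336 + 157112/7 = 166464/7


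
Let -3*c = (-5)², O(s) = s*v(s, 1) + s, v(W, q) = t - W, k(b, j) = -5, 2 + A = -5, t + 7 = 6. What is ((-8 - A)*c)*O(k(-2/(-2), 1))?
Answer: -625/3 ≈ -208.33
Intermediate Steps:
t = -1 (t = -7 + 6 = -1)
A = -7 (A = -2 - 5 = -7)
v(W, q) = -1 - W
O(s) = s + s*(-1 - s) (O(s) = s*(-1 - s) + s = s + s*(-1 - s))
c = -25/3 (c = -⅓*(-5)² = -⅓*25 = -25/3 ≈ -8.3333)
((-8 - A)*c)*O(k(-2/(-2), 1)) = ((-8 - 1*(-7))*(-25/3))*(-1*(-5)²) = ((-8 + 7)*(-25/3))*(-1*25) = -1*(-25/3)*(-25) = (25/3)*(-25) = -625/3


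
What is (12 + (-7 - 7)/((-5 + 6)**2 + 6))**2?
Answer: 100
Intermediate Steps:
(12 + (-7 - 7)/((-5 + 6)**2 + 6))**2 = (12 - 14/(1**2 + 6))**2 = (12 - 14/(1 + 6))**2 = (12 - 14/7)**2 = (12 - 14*1/7)**2 = (12 - 2)**2 = 10**2 = 100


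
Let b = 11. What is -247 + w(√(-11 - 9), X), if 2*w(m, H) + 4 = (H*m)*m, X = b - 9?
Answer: -269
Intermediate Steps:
X = 2 (X = 11 - 9 = 2)
w(m, H) = -2 + H*m²/2 (w(m, H) = -2 + ((H*m)*m)/2 = -2 + (H*m²)/2 = -2 + H*m²/2)
-247 + w(√(-11 - 9), X) = -247 + (-2 + (½)*2*(√(-11 - 9))²) = -247 + (-2 + (½)*2*(√(-20))²) = -247 + (-2 + (½)*2*(2*I*√5)²) = -247 + (-2 + (½)*2*(-20)) = -247 + (-2 - 20) = -247 - 22 = -269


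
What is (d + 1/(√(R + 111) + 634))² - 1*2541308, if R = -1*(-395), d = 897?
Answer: -139944802820810419/80581051250 - 180050642*√506/40290525625 ≈ -1.7367e+6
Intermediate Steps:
R = 395
(d + 1/(√(R + 111) + 634))² - 1*2541308 = (897 + 1/(√(395 + 111) + 634))² - 1*2541308 = (897 + 1/(√506 + 634))² - 2541308 = (897 + 1/(634 + √506))² - 2541308 = -2541308 + (897 + 1/(634 + √506))²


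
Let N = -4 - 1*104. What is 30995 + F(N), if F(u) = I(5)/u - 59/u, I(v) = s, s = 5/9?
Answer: 15063833/486 ≈ 30996.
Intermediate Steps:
N = -108 (N = -4 - 104 = -108)
s = 5/9 (s = 5*(⅑) = 5/9 ≈ 0.55556)
I(v) = 5/9
F(u) = -526/(9*u) (F(u) = 5/(9*u) - 59/u = -526/(9*u))
30995 + F(N) = 30995 - 526/9/(-108) = 30995 - 526/9*(-1/108) = 30995 + 263/486 = 15063833/486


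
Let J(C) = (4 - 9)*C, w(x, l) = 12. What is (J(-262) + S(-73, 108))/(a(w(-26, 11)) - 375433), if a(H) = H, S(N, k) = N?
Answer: -1237/375421 ≈ -0.0032950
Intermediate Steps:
J(C) = -5*C
(J(-262) + S(-73, 108))/(a(w(-26, 11)) - 375433) = (-5*(-262) - 73)/(12 - 375433) = (1310 - 73)/(-375421) = 1237*(-1/375421) = -1237/375421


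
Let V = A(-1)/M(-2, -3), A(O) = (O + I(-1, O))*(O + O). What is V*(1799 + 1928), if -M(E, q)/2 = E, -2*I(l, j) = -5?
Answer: -11181/4 ≈ -2795.3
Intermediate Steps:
I(l, j) = 5/2 (I(l, j) = -½*(-5) = 5/2)
M(E, q) = -2*E
A(O) = 2*O*(5/2 + O) (A(O) = (O + 5/2)*(O + O) = (5/2 + O)*(2*O) = 2*O*(5/2 + O))
V = -¾ (V = (-(5 + 2*(-1)))/((-2*(-2))) = -(5 - 2)/4 = -1*3*(¼) = -3*¼ = -¾ ≈ -0.75000)
V*(1799 + 1928) = -3*(1799 + 1928)/4 = -¾*3727 = -11181/4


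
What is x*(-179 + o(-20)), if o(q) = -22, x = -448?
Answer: 90048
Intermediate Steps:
x*(-179 + o(-20)) = -448*(-179 - 22) = -448*(-201) = 90048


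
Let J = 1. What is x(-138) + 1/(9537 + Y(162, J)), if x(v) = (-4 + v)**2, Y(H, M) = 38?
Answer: 193070301/9575 ≈ 20164.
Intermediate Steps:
x(-138) + 1/(9537 + Y(162, J)) = (-4 - 138)**2 + 1/(9537 + 38) = (-142)**2 + 1/9575 = 20164 + 1/9575 = 193070301/9575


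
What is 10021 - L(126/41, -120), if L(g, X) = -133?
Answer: 10154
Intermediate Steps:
10021 - L(126/41, -120) = 10021 - 1*(-133) = 10021 + 133 = 10154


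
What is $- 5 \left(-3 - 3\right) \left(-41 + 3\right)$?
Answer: $-1140$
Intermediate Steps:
$- 5 \left(-3 - 3\right) \left(-41 + 3\right) = \left(-5\right) \left(-6\right) \left(-38\right) = 30 \left(-38\right) = -1140$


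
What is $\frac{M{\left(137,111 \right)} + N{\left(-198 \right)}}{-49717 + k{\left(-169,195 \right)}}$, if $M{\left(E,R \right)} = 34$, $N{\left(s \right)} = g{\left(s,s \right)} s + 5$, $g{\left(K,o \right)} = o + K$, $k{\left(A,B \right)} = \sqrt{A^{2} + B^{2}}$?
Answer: $- \frac{1300049833}{823904501} - \frac{339937 \sqrt{394}}{823904501} \approx -1.5861$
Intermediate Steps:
$g{\left(K,o \right)} = K + o$
$N{\left(s \right)} = 5 + 2 s^{2}$ ($N{\left(s \right)} = \left(s + s\right) s + 5 = 2 s s + 5 = 2 s^{2} + 5 = 5 + 2 s^{2}$)
$\frac{M{\left(137,111 \right)} + N{\left(-198 \right)}}{-49717 + k{\left(-169,195 \right)}} = \frac{34 + \left(5 + 2 \left(-198\right)^{2}\right)}{-49717 + \sqrt{\left(-169\right)^{2} + 195^{2}}} = \frac{34 + \left(5 + 2 \cdot 39204\right)}{-49717 + \sqrt{28561 + 38025}} = \frac{34 + \left(5 + 78408\right)}{-49717 + \sqrt{66586}} = \frac{34 + 78413}{-49717 + 13 \sqrt{394}} = \frac{78447}{-49717 + 13 \sqrt{394}}$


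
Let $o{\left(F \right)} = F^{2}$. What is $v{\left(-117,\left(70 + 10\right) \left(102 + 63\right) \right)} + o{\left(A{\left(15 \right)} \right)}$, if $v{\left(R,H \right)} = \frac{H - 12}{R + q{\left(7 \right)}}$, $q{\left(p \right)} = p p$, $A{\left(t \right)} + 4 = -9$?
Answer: $- \frac{424}{17} \approx -24.941$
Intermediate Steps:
$A{\left(t \right)} = -13$ ($A{\left(t \right)} = -4 - 9 = -13$)
$q{\left(p \right)} = p^{2}$
$v{\left(R,H \right)} = \frac{-12 + H}{49 + R}$ ($v{\left(R,H \right)} = \frac{H - 12}{R + 7^{2}} = \frac{-12 + H}{R + 49} = \frac{-12 + H}{49 + R}$)
$v{\left(-117,\left(70 + 10\right) \left(102 + 63\right) \right)} + o{\left(A{\left(15 \right)} \right)} = \frac{-12 + \left(70 + 10\right) \left(102 + 63\right)}{49 - 117} + \left(-13\right)^{2} = \frac{-12 + 80 \cdot 165}{-68} + 169 = - \frac{-12 + 13200}{68} + 169 = \left(- \frac{1}{68}\right) 13188 + 169 = - \frac{3297}{17} + 169 = - \frac{424}{17}$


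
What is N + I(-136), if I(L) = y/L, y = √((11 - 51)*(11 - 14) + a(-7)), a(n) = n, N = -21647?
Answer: -21647 - √113/136 ≈ -21647.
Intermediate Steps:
y = √113 (y = √((11 - 51)*(11 - 14) - 7) = √(-40*(-3) - 7) = √(120 - 7) = √113 ≈ 10.630)
I(L) = √113/L
N + I(-136) = -21647 + √113/(-136) = -21647 + √113*(-1/136) = -21647 - √113/136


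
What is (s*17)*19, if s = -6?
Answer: -1938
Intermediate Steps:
(s*17)*19 = -6*17*19 = -102*19 = -1938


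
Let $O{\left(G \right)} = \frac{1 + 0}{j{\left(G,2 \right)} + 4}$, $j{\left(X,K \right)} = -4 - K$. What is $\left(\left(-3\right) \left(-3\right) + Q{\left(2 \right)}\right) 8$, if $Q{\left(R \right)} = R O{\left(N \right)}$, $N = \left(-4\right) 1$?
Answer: $64$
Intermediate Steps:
$N = -4$
$O{\left(G \right)} = - \frac{1}{2}$ ($O{\left(G \right)} = \frac{1 + 0}{\left(-4 - 2\right) + 4} = 1 \frac{1}{\left(-4 - 2\right) + 4} = 1 \frac{1}{-6 + 4} = 1 \frac{1}{-2} = 1 \left(- \frac{1}{2}\right) = - \frac{1}{2}$)
$Q{\left(R \right)} = - \frac{R}{2}$ ($Q{\left(R \right)} = R \left(- \frac{1}{2}\right) = - \frac{R}{2}$)
$\left(\left(-3\right) \left(-3\right) + Q{\left(2 \right)}\right) 8 = \left(\left(-3\right) \left(-3\right) - 1\right) 8 = \left(9 - 1\right) 8 = 8 \cdot 8 = 64$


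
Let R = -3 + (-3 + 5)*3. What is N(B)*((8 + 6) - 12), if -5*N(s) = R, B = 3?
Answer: -6/5 ≈ -1.2000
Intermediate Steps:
R = 3 (R = -3 + 2*3 = -3 + 6 = 3)
N(s) = -⅗ (N(s) = -⅕*3 = -⅗)
N(B)*((8 + 6) - 12) = -3*((8 + 6) - 12)/5 = -3*(14 - 12)/5 = -⅗*2 = -6/5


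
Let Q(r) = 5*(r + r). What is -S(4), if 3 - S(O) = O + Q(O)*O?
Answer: 161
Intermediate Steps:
Q(r) = 10*r (Q(r) = 5*(2*r) = 10*r)
S(O) = 3 - O - 10*O**2 (S(O) = 3 - (O + (10*O)*O) = 3 - (O + 10*O**2) = 3 + (-O - 10*O**2) = 3 - O - 10*O**2)
-S(4) = -(3 - 1*4 - 10*4**2) = -(3 - 4 - 10*16) = -(3 - 4 - 160) = -1*(-161) = 161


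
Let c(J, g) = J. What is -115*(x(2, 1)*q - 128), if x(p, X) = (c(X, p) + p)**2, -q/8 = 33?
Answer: 287960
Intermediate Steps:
q = -264 (q = -8*33 = -264)
x(p, X) = (X + p)**2
-115*(x(2, 1)*q - 128) = -115*((1 + 2)**2*(-264) - 128) = -115*(3**2*(-264) - 128) = -115*(9*(-264) - 128) = -115*(-2376 - 128) = -115*(-2504) = 287960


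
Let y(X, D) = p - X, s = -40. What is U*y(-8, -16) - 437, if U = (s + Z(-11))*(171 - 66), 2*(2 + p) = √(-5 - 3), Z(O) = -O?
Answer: -18707 - 3045*I*√2 ≈ -18707.0 - 4306.3*I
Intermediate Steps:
p = -2 + I*√2 (p = -2 + √(-5 - 3)/2 = -2 + √(-8)/2 = -2 + (2*I*√2)/2 = -2 + I*√2 ≈ -2.0 + 1.4142*I)
y(X, D) = -2 - X + I*√2 (y(X, D) = (-2 + I*√2) - X = -2 - X + I*√2)
U = -3045 (U = (-40 - 1*(-11))*(171 - 66) = (-40 + 11)*105 = -29*105 = -3045)
U*y(-8, -16) - 437 = -3045*(-2 - 1*(-8) + I*√2) - 437 = -3045*(-2 + 8 + I*√2) - 437 = -3045*(6 + I*√2) - 437 = (-18270 - 3045*I*√2) - 437 = -18707 - 3045*I*√2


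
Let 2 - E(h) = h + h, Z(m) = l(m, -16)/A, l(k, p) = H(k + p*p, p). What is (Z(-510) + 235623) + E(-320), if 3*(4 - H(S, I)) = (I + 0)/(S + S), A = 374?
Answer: 16833173215/71247 ≈ 2.3627e+5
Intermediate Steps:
H(S, I) = 4 - I/(6*S) (H(S, I) = 4 - (I + 0)/(3*(S + S)) = 4 - I/(3*(2*S)) = 4 - I*1/(2*S)/3 = 4 - I/(6*S))
l(k, p) = 4 - p/(6*(k + p²)) (l(k, p) = 4 - p/(6*(k + p*p)) = 4 - p/(6*(k + p²)))
Z(m) = (3080/3 + 4*m)/(374*(256 + m)) (Z(m) = ((4*m + 4*(-16)² - ⅙*(-16))/(m + (-16)²))/374 = ((4*m + 4*256 + 8/3)/(m + 256))*(1/374) = ((4*m + 1024 + 8/3)/(256 + m))*(1/374) = ((3080/3 + 4*m)/(256 + m))*(1/374) = (3080/3 + 4*m)/(374*(256 + m)))
E(h) = 2 - 2*h (E(h) = 2 - (h + h) = 2 - 2*h)
(Z(-510) + 235623) + E(-320) = (2*(770 + 3*(-510))/(561*(256 - 510)) + 235623) + (2 - 2*(-320)) = ((2/561)*(770 - 1530)/(-254) + 235623) + (2 + 640) = ((2/561)*(-1/254)*(-760) + 235623) + 642 = (760/71247 + 235623) + 642 = 16787432641/71247 + 642 = 16833173215/71247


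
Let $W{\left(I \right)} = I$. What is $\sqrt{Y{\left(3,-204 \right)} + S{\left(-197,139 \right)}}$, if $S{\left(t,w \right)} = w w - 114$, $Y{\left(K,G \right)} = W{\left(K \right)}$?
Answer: $\sqrt{19210} \approx 138.6$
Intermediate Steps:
$Y{\left(K,G \right)} = K$
$S{\left(t,w \right)} = -114 + w^{2}$ ($S{\left(t,w \right)} = w^{2} - 114 = -114 + w^{2}$)
$\sqrt{Y{\left(3,-204 \right)} + S{\left(-197,139 \right)}} = \sqrt{3 - \left(114 - 139^{2}\right)} = \sqrt{3 + \left(-114 + 19321\right)} = \sqrt{3 + 19207} = \sqrt{19210}$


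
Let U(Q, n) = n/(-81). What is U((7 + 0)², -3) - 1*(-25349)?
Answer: 684424/27 ≈ 25349.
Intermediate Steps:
U(Q, n) = -n/81 (U(Q, n) = n*(-1/81) = -n/81)
U((7 + 0)², -3) - 1*(-25349) = -1/81*(-3) - 1*(-25349) = 1/27 + 25349 = 684424/27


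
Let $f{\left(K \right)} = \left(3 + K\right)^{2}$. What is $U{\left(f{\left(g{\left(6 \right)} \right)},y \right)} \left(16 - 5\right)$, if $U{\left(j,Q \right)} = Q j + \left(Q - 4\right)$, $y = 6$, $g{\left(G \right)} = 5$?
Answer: $4246$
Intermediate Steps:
$U{\left(j,Q \right)} = -4 + Q + Q j$ ($U{\left(j,Q \right)} = Q j + \left(Q - 4\right) = Q j + \left(-4 + Q\right) = -4 + Q + Q j$)
$U{\left(f{\left(g{\left(6 \right)} \right)},y \right)} \left(16 - 5\right) = \left(-4 + 6 + 6 \left(3 + 5\right)^{2}\right) \left(16 - 5\right) = \left(-4 + 6 + 6 \cdot 8^{2}\right) 11 = \left(-4 + 6 + 6 \cdot 64\right) 11 = \left(-4 + 6 + 384\right) 11 = 386 \cdot 11 = 4246$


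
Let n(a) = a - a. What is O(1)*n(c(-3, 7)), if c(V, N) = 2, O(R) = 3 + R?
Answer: 0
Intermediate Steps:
n(a) = 0
O(1)*n(c(-3, 7)) = (3 + 1)*0 = 4*0 = 0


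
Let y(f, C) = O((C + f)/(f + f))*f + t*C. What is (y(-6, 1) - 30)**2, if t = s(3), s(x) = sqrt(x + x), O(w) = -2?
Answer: (18 - sqrt(6))**2 ≈ 241.82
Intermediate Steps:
s(x) = sqrt(2)*sqrt(x) (s(x) = sqrt(2*x) = sqrt(2)*sqrt(x))
t = sqrt(6) (t = sqrt(2)*sqrt(3) = sqrt(6) ≈ 2.4495)
y(f, C) = -2*f + C*sqrt(6) (y(f, C) = -2*f + sqrt(6)*C = -2*f + C*sqrt(6))
(y(-6, 1) - 30)**2 = ((-2*(-6) + 1*sqrt(6)) - 30)**2 = ((12 + sqrt(6)) - 30)**2 = (-18 + sqrt(6))**2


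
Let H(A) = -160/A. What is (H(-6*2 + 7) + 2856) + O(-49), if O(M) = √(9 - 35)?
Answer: 2888 + I*√26 ≈ 2888.0 + 5.099*I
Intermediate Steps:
O(M) = I*√26 (O(M) = √(-26) = I*√26)
(H(-6*2 + 7) + 2856) + O(-49) = (-160/(-6*2 + 7) + 2856) + I*√26 = (-160/(-12 + 7) + 2856) + I*√26 = (-160/(-5) + 2856) + I*√26 = (-160*(-⅕) + 2856) + I*√26 = (32 + 2856) + I*√26 = 2888 + I*√26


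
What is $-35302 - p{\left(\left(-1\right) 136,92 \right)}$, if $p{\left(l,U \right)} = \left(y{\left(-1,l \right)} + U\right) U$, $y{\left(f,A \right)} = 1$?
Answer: $-43858$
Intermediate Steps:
$p{\left(l,U \right)} = U \left(1 + U\right)$ ($p{\left(l,U \right)} = \left(1 + U\right) U = U \left(1 + U\right)$)
$-35302 - p{\left(\left(-1\right) 136,92 \right)} = -35302 - 92 \left(1 + 92\right) = -35302 - 92 \cdot 93 = -35302 - 8556 = -43858$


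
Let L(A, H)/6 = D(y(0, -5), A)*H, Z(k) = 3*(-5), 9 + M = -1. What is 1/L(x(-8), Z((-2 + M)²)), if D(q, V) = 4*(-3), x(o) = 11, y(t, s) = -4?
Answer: 1/1080 ≈ 0.00092593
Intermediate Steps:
M = -10 (M = -9 - 1 = -10)
D(q, V) = -12
Z(k) = -15
L(A, H) = -72*H (L(A, H) = 6*(-12*H) = -72*H)
1/L(x(-8), Z((-2 + M)²)) = 1/(-72*(-15)) = 1/1080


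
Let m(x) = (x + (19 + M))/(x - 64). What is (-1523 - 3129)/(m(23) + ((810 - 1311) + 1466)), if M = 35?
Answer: -47683/9872 ≈ -4.8301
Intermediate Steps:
m(x) = (54 + x)/(-64 + x) (m(x) = (x + (19 + 35))/(x - 64) = (x + 54)/(-64 + x) = (54 + x)/(-64 + x))
(-1523 - 3129)/(m(23) + ((810 - 1311) + 1466)) = (-1523 - 3129)/((54 + 23)/(-64 + 23) + ((810 - 1311) + 1466)) = -4652/(77/(-41) + (-501 + 1466)) = -4652/(-1/41*77 + 965) = -4652/(-77/41 + 965) = -4652/39488/41 = -4652*41/39488 = -47683/9872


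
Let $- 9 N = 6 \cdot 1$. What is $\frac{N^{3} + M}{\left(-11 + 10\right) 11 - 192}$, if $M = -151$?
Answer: $\frac{4085}{5481} \approx 0.7453$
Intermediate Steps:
$N = - \frac{2}{3}$ ($N = - \frac{6 \cdot 1}{9} = \left(- \frac{1}{9}\right) 6 = - \frac{2}{3} \approx -0.66667$)
$\frac{N^{3} + M}{\left(-11 + 10\right) 11 - 192} = \frac{\left(- \frac{2}{3}\right)^{3} - 151}{\left(-11 + 10\right) 11 - 192} = \frac{- \frac{8}{27} - 151}{\left(-1\right) 11 - 192} = - \frac{4085}{27 \left(-11 - 192\right)} = - \frac{4085}{27 \left(-203\right)} = \left(- \frac{4085}{27}\right) \left(- \frac{1}{203}\right) = \frac{4085}{5481}$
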